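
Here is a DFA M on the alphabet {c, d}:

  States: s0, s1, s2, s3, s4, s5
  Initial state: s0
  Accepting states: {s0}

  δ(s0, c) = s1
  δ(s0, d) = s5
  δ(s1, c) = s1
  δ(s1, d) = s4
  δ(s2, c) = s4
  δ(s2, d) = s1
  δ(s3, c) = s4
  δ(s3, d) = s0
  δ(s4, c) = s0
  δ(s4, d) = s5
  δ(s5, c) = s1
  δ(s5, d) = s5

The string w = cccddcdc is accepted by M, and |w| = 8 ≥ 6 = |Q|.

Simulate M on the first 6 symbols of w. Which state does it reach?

s1

State sequence: s0 -c-> s1 -c-> s1 -c-> s1 -d-> s4 -d-> s5 -c-> s1

After reading 6 characters, M is in state s1.
(This kind of state-tracing is the core of the pumping-lemma construction: with 6 states, pigeonhole forces a repeat within the first 6 steps.)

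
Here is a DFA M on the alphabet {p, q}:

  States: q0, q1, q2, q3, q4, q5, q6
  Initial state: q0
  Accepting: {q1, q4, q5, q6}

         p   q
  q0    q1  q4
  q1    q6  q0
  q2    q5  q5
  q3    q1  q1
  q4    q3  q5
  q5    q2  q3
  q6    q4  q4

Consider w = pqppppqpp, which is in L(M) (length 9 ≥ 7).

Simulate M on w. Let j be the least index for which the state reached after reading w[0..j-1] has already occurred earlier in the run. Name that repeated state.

q0

Run of M on w = p q p p p p q p p:
  step 0: q0  (start)
  step 1: q1  (read p: q0→q1)
  step 2: q0  (read q: q1→q0)   ← first repeat (q0 seen earlier)
  step 3: q1  (read p: q0→q1)
  step 4: q6  (read p: q1→q6)
  step 5: q4  (read p: q6→q4)
  step 6: q3  (read p: q4→q3)
  step 7: q1  (read q: q3→q1)
  step 8: q6  (read p: q1→q6)
  step 9: q4  (read p: q6→q4)

The earliest repeat is at step j = 2: M is in q0, which it already visited at step i = 0.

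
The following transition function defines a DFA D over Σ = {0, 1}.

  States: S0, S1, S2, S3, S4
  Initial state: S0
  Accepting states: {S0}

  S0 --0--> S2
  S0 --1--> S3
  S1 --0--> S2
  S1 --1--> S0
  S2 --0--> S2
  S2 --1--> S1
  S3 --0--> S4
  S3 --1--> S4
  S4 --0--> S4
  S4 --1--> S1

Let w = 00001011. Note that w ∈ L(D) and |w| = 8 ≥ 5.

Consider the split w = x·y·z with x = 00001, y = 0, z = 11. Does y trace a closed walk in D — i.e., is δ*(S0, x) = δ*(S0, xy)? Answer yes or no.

no

State sequence: S0 -0-> S2 -0-> S2 -0-> S2 -0-> S2 -1-> S1 -0-> S2

After x (step 5): S1. After xy (step 6): S2.
They differ (S1 ≠ S2), so y is not a cycle from the state after x; this split is not the one the pumping-lemma construction produces, and pumping y need not keep the string in L(D).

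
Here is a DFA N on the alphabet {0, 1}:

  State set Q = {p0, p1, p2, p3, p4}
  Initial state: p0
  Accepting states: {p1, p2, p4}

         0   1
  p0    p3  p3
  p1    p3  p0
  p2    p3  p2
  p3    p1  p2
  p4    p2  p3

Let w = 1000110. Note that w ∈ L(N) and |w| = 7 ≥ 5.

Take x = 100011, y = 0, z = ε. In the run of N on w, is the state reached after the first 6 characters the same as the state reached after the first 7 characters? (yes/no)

Run of N on the first 7 characters of w = 1 0 0 0 1 1 0:
  step 0: p0  (start)
  step 1: p3  (read 1: p0→p3)
  step 2: p1  (read 0: p3→p1)
  step 3: p3  (read 0: p1→p3)
  step 4: p1  (read 0: p3→p1)
  step 5: p0  (read 1: p1→p0)
  step 6: p3  (read 1: p0→p3)
  step 7: p1  (read 0: p3→p1)

After x (step 6): p3. After xy (step 7): p1.
They differ (p3 ≠ p1), so y is not a cycle from the state after x; this split is not the one the pumping-lemma construction produces, and pumping y need not keep the string in L(N).

no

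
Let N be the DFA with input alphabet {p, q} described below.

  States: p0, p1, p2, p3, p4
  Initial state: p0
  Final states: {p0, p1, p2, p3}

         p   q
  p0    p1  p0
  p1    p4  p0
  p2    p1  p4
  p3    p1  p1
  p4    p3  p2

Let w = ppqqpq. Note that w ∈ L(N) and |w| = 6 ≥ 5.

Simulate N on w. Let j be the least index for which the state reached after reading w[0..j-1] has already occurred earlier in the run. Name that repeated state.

Run of N on w = p p q q p q:
  step 0: p0  (start)
  step 1: p1  (read p: p0→p1)
  step 2: p4  (read p: p1→p4)
  step 3: p2  (read q: p4→p2)
  step 4: p4  (read q: p2→p4)   ← first repeat (p4 seen earlier)
  step 5: p3  (read p: p4→p3)
  step 6: p1  (read q: p3→p1)

The earliest repeat is at step j = 4: N is in p4, which it already visited at step i = 2.
Pumping length from the standard proof: p = 5 (the number of states). The repeated state found above gives |xy| = j ≤ 5 and |y| = j − i ≥ 1.

p4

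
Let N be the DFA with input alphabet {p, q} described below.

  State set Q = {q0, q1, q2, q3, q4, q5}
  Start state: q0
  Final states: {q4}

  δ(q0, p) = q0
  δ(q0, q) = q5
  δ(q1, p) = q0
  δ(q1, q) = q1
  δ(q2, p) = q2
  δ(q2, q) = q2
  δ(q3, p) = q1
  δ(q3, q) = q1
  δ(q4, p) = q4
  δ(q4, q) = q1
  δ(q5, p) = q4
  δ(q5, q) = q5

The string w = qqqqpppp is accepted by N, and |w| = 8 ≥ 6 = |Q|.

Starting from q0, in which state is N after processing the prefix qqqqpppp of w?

q4

State sequence: q0 -q-> q5 -q-> q5 -q-> q5 -q-> q5 -p-> q4 -p-> q4 -p-> q4 -p-> q4

After reading 8 characters, N is in state q4.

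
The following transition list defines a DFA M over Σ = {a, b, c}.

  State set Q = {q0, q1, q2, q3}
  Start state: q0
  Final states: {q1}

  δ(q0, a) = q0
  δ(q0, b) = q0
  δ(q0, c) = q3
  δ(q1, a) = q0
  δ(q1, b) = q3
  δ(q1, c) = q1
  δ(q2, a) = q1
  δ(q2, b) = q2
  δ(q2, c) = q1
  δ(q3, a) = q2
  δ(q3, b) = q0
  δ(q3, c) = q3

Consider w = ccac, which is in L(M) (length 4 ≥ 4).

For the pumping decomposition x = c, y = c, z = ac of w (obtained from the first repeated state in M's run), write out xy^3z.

ccccac

xy^3z = c·c·c·c·ac = ccccac.
Reading y = c takes M from q3 back to q3, so after x·y·y·y the machine is still in q3, and z then leads to the accepting state q1. Hence ccccac ∈ L(M).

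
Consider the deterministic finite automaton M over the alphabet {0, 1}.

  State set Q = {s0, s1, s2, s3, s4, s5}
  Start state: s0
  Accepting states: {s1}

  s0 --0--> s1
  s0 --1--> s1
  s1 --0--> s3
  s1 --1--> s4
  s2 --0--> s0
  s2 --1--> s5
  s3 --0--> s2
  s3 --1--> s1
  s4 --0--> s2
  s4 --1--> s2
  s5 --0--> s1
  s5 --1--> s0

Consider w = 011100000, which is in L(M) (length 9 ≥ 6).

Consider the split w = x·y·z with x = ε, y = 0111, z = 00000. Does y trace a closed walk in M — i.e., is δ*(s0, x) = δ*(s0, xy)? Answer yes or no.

no

State sequence: s0 -0-> s1 -1-> s4 -1-> s2 -1-> s5

After x (step 0): s0. After xy (step 4): s5.
They differ (s0 ≠ s5), so y is not a cycle from the state after x; this split is not the one the pumping-lemma construction produces, and pumping y need not keep the string in L(M).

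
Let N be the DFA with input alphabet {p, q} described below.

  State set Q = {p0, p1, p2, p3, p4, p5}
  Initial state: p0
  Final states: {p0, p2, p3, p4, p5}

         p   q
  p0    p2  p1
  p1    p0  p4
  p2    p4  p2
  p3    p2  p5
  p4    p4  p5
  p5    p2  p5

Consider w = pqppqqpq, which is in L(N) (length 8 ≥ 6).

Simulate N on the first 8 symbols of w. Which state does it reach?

p2

Run of N on the first 8 characters of w = p q p p q q p q:
  step 0: p0  (start)
  step 1: p2  (read p: p0→p2)
  step 2: p2  (read q: p2→p2)
  step 3: p4  (read p: p2→p4)
  step 4: p4  (read p: p4→p4)
  step 5: p5  (read q: p4→p5)
  step 6: p5  (read q: p5→p5)
  step 7: p2  (read p: p5→p2)
  step 8: p2  (read q: p2→p2)

After reading 8 characters, N is in state p2.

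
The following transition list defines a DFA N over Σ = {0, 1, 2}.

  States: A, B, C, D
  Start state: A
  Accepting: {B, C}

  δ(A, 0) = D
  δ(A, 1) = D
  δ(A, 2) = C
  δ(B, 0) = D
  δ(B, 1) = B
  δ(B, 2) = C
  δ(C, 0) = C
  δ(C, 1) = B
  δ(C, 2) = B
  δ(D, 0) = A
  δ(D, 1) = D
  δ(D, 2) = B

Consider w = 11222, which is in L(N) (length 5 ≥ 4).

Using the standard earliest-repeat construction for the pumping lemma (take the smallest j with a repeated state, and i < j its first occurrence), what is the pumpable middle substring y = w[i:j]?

1

Run of N on w = 1 1 2 2 2:
  step 0: A  (start)
  step 1: D  (read 1: A→D)
  step 2: D  (read 1: D→D)   ← first repeat (D seen earlier)
  step 3: B  (read 2: D→B)
  step 4: C  (read 2: B→C)
  step 5: B  (read 2: C→B)

So i = 1, j = 2, giving x = w[0:1] = 1, y = w[1:2] = 1, z = w[2:5] = 222.
Check: |xy| = 2 ≤ 4 and |y| = 1 ≥ 1. Reading y takes N from D back to D, so every xyⁱz is accepted.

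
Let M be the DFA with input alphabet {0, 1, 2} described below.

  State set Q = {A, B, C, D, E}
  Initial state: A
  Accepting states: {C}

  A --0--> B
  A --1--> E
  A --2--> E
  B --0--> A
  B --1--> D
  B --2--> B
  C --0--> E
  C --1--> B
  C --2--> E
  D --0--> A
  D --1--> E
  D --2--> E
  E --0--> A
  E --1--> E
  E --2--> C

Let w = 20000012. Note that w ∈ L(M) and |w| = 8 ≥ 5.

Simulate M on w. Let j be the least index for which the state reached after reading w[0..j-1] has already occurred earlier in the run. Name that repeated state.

Run of M on w = 2 0 0 0 0 0 1 2:
  step 0: A  (start)
  step 1: E  (read 2: A→E)
  step 2: A  (read 0: E→A)   ← first repeat (A seen earlier)
  step 3: B  (read 0: A→B)
  step 4: A  (read 0: B→A)
  step 5: B  (read 0: A→B)
  step 6: A  (read 0: B→A)
  step 7: E  (read 1: A→E)
  step 8: C  (read 2: E→C)

The earliest repeat is at step j = 2: M is in A, which it already visited at step i = 0.
Pumping length from the standard proof: p = 5 (the number of states). The repeated state found above gives |xy| = j ≤ 5 and |y| = j − i ≥ 1.

A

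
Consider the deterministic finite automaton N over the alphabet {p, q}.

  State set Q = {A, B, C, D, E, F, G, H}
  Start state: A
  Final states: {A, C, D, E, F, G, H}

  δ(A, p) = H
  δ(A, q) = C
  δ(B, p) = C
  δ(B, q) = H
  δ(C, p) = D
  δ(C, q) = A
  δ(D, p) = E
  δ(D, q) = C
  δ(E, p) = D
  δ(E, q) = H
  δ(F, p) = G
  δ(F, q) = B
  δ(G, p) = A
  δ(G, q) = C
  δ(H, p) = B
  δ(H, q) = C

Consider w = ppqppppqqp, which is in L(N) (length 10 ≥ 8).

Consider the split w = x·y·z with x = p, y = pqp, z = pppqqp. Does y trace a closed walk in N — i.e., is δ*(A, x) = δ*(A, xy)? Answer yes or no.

State sequence: A -p-> H -p-> B -q-> H -p-> B

After x (step 1): H. After xy (step 4): B.
They differ (H ≠ B), so y is not a cycle from the state after x; this split is not the one the pumping-lemma construction produces, and pumping y need not keep the string in L(N).

no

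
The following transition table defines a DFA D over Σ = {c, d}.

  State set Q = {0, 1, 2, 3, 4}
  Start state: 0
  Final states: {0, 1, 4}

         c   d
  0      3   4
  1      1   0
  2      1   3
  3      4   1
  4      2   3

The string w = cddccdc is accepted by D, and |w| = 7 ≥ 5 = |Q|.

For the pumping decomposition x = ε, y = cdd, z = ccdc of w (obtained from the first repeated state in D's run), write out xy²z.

cddcddccdc

xy^2z = ε·cdd·cdd·ccdc = cddcddccdc.
Reading y = cdd takes D from 0 back to 0, so after x·y·y the machine is still in 0, and z then leads to the accepting state 4. Hence cddcddccdc ∈ L(D).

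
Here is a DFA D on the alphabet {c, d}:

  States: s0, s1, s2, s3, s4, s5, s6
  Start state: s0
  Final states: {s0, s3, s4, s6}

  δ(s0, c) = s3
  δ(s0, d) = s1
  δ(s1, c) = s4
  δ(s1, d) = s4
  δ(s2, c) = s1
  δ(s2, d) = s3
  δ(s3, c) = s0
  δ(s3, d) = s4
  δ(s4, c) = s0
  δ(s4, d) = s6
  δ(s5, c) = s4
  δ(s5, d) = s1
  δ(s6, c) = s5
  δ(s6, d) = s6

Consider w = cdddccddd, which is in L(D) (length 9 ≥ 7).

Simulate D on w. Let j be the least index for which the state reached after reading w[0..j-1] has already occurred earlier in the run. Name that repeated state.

s6

Run of D on w = c d d d c c d d d:
  step 0: s0  (start)
  step 1: s3  (read c: s0→s3)
  step 2: s4  (read d: s3→s4)
  step 3: s6  (read d: s4→s6)
  step 4: s6  (read d: s6→s6)   ← first repeat (s6 seen earlier)
  step 5: s5  (read c: s6→s5)
  step 6: s4  (read c: s5→s4)
  step 7: s6  (read d: s4→s6)
  step 8: s6  (read d: s6→s6)
  step 9: s6  (read d: s6→s6)

The earliest repeat is at step j = 4: D is in s6, which it already visited at step i = 3.
Pumping length from the standard proof: p = 7 (the number of states). The repeated state found above gives |xy| = j ≤ 7 and |y| = j − i ≥ 1.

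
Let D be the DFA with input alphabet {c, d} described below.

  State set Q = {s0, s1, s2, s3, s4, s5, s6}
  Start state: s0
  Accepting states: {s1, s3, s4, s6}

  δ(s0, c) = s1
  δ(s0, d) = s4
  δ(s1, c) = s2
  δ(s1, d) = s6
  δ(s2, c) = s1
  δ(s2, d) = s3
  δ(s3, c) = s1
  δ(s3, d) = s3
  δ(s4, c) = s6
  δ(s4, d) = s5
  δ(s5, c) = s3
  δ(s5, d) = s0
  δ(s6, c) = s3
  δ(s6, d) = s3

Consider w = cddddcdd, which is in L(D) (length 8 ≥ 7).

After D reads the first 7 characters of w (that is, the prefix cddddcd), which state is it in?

s6

State sequence: s0 -c-> s1 -d-> s6 -d-> s3 -d-> s3 -d-> s3 -c-> s1 -d-> s6

After reading 7 characters, D is in state s6.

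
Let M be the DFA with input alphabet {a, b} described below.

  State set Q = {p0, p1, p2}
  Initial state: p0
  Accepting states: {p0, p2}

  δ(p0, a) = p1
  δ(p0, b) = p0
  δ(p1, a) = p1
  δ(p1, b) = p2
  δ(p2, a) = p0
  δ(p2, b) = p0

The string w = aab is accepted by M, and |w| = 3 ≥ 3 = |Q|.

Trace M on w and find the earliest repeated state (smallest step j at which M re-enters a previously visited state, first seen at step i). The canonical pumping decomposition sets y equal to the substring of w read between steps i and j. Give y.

a

State sequence: p0 -a-> p1 -a-> p1 -b-> p2
First repeat at step 2: p1 was already visited.

So i = 1, j = 2, giving x = w[0:1] = a, y = w[1:2] = a, z = w[2:3] = b.
Check: |xy| = 2 ≤ 3 and |y| = 1 ≥ 1. Reading y takes M from p1 back to p1, so every xyⁱz is accepted.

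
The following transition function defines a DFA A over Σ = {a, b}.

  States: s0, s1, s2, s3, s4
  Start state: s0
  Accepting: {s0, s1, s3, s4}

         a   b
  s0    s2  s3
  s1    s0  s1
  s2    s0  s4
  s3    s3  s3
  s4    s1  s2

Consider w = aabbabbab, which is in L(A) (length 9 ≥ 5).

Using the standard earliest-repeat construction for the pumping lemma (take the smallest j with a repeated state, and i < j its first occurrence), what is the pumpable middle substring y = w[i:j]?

Run of A on w = a a b b a b b a b:
  step 0: s0  (start)
  step 1: s2  (read a: s0→s2)
  step 2: s0  (read a: s2→s0)   ← first repeat (s0 seen earlier)
  step 3: s3  (read b: s0→s3)
  step 4: s3  (read b: s3→s3)
  step 5: s3  (read a: s3→s3)
  step 6: s3  (read b: s3→s3)
  step 7: s3  (read b: s3→s3)
  step 8: s3  (read a: s3→s3)
  step 9: s3  (read b: s3→s3)

So i = 0, j = 2, giving x = w[0:0] = ε, y = w[0:2] = aa, z = w[2:9] = bbabbab.
Check: |xy| = 2 ≤ 5 and |y| = 2 ≥ 1. Reading y takes A from s0 back to s0, so every xyⁱz is accepted.
With |Q| = 5, pigeonhole forces a state repeat no later than step 5; the substring read between the first and second visits to that state can be pumped.

aa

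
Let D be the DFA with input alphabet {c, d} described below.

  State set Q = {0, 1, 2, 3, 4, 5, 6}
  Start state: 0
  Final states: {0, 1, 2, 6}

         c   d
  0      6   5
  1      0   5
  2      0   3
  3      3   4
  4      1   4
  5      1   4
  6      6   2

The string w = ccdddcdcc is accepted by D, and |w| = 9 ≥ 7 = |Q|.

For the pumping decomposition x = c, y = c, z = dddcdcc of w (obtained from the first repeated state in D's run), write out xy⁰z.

xy⁰z = xz = c·dddcdcc = cdddcdcc.
Reading y = c takes D from 6 back to 6, so after x the machine is still in 6, and z then leads to the accepting state 0. Hence cdddcdcc ∈ L(D).

cdddcdcc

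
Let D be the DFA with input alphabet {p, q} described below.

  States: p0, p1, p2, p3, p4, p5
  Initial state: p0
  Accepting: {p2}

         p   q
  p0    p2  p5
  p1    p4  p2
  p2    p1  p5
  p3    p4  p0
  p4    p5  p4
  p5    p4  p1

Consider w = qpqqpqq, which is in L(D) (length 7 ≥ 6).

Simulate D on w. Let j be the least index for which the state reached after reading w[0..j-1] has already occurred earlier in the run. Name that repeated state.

p4

State sequence: p0 -q-> p5 -p-> p4 -q-> p4 -q-> p4 -p-> p5 -q-> p1 -q-> p2
First repeat at step 3: p4 was already visited.

The earliest repeat is at step j = 3: D is in p4, which it already visited at step i = 2.
Pumping length from the standard proof: p = 6 (the number of states). The repeated state found above gives |xy| = j ≤ 6 and |y| = j − i ≥ 1.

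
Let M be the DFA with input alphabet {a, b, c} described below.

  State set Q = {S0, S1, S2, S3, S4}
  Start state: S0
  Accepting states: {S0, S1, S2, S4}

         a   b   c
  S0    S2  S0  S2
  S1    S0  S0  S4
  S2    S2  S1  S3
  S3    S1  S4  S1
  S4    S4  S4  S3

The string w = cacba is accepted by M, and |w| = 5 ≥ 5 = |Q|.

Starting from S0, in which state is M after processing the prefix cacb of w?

Run of M on the first 4 characters of w = c a c b:
  step 0: S0  (start)
  step 1: S2  (read c: S0→S2)
  step 2: S2  (read a: S2→S2)
  step 3: S3  (read c: S2→S3)
  step 4: S4  (read b: S3→S4)

After reading 4 characters, M is in state S4.
(This kind of state-tracing is the core of the pumping-lemma construction: with 5 states, pigeonhole forces a repeat within the first 5 steps.)

S4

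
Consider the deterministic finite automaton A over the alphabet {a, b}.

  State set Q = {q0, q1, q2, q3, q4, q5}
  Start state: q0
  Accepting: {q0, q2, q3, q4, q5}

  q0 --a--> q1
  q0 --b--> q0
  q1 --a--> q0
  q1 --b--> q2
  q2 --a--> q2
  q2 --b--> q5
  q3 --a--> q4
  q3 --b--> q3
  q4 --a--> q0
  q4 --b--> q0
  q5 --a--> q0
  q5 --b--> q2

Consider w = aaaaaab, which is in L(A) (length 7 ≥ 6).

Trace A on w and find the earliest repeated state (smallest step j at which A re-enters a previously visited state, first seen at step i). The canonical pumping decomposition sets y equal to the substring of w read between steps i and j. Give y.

Run of A on w = a a a a a a b:
  step 0: q0  (start)
  step 1: q1  (read a: q0→q1)
  step 2: q0  (read a: q1→q0)   ← first repeat (q0 seen earlier)
  step 3: q1  (read a: q0→q1)
  step 4: q0  (read a: q1→q0)
  step 5: q1  (read a: q0→q1)
  step 6: q0  (read a: q1→q0)
  step 7: q0  (read b: q0→q0)

So i = 0, j = 2, giving x = w[0:0] = ε, y = w[0:2] = aa, z = w[2:7] = aaaab.
Check: |xy| = 2 ≤ 6 and |y| = 2 ≥ 1. Reading y takes A from q0 back to q0, so every xyⁱz is accepted.
With |Q| = 6, pigeonhole forces a state repeat no later than step 6; the substring read between the first and second visits to that state can be pumped.

aa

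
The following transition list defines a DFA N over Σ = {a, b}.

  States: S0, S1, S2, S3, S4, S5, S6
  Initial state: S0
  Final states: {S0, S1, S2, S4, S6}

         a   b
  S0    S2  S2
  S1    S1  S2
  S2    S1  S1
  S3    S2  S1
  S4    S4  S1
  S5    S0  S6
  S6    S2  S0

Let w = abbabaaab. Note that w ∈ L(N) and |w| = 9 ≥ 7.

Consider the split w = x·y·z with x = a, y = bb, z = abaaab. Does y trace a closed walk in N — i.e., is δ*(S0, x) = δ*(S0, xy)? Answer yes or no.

Run of N on the first 3 characters of w = a b b:
  step 0: S0  (start)
  step 1: S2  (read a: S0→S2)
  step 2: S1  (read b: S2→S1)
  step 3: S2  (read b: S1→S2)

After x (step 1): S2. After xy (step 3): S2.
They match, so y = bb drives N around a cycle from S2 back to itself; pumping y any number of times keeps N in S2 before reading z, and xyⁱz ∈ L(N) for every i ≥ 0.

yes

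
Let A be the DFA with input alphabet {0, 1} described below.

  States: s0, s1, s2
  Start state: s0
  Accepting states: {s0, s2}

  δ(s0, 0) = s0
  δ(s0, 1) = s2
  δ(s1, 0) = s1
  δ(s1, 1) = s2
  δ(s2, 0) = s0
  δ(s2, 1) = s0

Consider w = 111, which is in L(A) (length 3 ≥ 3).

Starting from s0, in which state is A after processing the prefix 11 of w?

Run of A on the first 2 characters of w = 1 1:
  step 0: s0  (start)
  step 1: s2  (read 1: s0→s2)
  step 2: s0  (read 1: s2→s0)

After reading 2 characters, A is in state s0.
(This kind of state-tracing is the core of the pumping-lemma construction: with 3 states, pigeonhole forces a repeat within the first 3 steps.)

s0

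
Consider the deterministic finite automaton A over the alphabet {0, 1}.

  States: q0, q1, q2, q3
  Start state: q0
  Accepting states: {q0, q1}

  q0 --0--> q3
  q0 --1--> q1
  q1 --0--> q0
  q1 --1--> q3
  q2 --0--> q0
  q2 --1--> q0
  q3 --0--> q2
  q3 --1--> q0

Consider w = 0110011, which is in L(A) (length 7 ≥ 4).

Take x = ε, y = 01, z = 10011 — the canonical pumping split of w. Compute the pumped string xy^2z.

010110011

xy^2z = ε·01·01·10011 = 010110011.
Reading y = 01 takes A from q0 back to q0, so after x·y·y the machine is still in q0, and z then leads to the accepting state q1. Hence 010110011 ∈ L(A).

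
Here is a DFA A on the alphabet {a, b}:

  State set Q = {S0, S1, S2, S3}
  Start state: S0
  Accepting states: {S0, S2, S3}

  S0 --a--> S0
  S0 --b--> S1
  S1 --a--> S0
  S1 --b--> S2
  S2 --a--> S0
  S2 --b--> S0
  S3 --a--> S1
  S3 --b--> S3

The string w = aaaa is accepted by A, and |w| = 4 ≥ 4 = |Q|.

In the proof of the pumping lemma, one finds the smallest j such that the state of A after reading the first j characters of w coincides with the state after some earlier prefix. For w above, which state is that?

S0

State sequence: S0 -a-> S0 -a-> S0 -a-> S0 -a-> S0
First repeat at step 1: S0 was already visited.

The earliest repeat is at step j = 1: A is in S0, which it already visited at step i = 0.
The DFA has 4 states, so the proof of the pumping lemma guarantees a repeated state among the first 4+1 visited; the segment between the two visits is the pumpable y.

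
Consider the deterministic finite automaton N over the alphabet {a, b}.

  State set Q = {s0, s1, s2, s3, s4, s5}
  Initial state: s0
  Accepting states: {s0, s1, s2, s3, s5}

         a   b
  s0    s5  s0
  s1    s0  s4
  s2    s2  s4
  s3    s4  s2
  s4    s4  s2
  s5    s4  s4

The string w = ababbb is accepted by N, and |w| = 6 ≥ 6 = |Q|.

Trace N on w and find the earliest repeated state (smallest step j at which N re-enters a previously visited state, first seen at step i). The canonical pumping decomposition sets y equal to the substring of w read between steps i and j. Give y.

a

State sequence: s0 -a-> s5 -b-> s4 -a-> s4 -b-> s2 -b-> s4 -b-> s2
First repeat at step 3: s4 was already visited.

So i = 2, j = 3, giving x = w[0:2] = ab, y = w[2:3] = a, z = w[3:6] = bbb.
Check: |xy| = 3 ≤ 6 and |y| = 1 ≥ 1. Reading y takes N from s4 back to s4, so every xyⁱz is accepted.
With |Q| = 6, pigeonhole forces a state repeat no later than step 6; the substring read between the first and second visits to that state can be pumped.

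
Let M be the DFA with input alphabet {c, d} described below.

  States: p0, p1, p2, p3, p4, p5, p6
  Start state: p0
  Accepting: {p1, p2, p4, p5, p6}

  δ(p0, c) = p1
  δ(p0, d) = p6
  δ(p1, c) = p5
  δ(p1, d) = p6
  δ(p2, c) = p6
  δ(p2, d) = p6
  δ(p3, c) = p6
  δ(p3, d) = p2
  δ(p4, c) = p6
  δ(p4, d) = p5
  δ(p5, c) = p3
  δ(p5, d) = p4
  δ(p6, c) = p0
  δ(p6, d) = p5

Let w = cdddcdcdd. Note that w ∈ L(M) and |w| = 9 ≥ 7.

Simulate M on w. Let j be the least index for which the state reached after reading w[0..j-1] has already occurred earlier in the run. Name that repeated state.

State sequence: p0 -c-> p1 -d-> p6 -d-> p5 -d-> p4 -c-> p6 -d-> p5 -c-> p3 -d-> p2 -d-> p6
First repeat at step 5: p6 was already visited.

The earliest repeat is at step j = 5: M is in p6, which it already visited at step i = 2.
The DFA has 7 states, so the proof of the pumping lemma guarantees a repeated state among the first 7+1 visited; the segment between the two visits is the pumpable y.

p6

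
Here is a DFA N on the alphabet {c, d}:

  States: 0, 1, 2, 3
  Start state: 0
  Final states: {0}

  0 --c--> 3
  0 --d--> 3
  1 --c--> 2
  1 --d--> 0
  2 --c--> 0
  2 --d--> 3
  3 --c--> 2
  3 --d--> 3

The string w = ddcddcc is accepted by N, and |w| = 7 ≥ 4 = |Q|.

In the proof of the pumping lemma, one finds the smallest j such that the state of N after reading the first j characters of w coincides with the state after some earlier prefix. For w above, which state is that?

State sequence: 0 -d-> 3 -d-> 3 -c-> 2 -d-> 3 -d-> 3 -c-> 2 -c-> 0
First repeat at step 2: 3 was already visited.

The earliest repeat is at step j = 2: N is in 3, which it already visited at step i = 1.
With |Q| = 4, pigeonhole forces a state repeat no later than step 4; the substring read between the first and second visits to that state can be pumped.

3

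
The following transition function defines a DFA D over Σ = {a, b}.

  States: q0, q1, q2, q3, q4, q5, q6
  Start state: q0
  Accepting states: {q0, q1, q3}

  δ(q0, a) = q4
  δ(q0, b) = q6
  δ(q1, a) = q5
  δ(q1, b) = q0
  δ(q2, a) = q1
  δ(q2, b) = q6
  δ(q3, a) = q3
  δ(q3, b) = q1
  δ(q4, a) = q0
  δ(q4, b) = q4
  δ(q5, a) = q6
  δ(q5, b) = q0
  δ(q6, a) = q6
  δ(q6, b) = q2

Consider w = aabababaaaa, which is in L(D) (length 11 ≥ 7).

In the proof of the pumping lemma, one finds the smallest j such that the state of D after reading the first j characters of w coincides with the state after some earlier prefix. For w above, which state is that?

q0

Run of D on w = a a b a b a b a a a a:
  step 0: q0  (start)
  step 1: q4  (read a: q0→q4)
  step 2: q0  (read a: q4→q0)   ← first repeat (q0 seen earlier)
  step 3: q6  (read b: q0→q6)
  step 4: q6  (read a: q6→q6)
  step 5: q2  (read b: q6→q2)
  step 6: q1  (read a: q2→q1)
  step 7: q0  (read b: q1→q0)
  step 8: q4  (read a: q0→q4)
  step 9: q0  (read a: q4→q0)
  step 10: q4  (read a: q0→q4)
  step 11: q0  (read a: q4→q0)

The earliest repeat is at step j = 2: D is in q0, which it already visited at step i = 0.
Pumping length from the standard proof: p = 7 (the number of states). The repeated state found above gives |xy| = j ≤ 7 and |y| = j − i ≥ 1.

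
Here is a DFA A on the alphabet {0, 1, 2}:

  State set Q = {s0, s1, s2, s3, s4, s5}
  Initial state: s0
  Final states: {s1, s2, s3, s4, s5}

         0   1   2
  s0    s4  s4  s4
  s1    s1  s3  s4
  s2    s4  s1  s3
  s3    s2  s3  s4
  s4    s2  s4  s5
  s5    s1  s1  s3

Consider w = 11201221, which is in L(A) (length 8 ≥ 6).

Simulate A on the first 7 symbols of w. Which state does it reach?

State sequence: s0 -1-> s4 -1-> s4 -2-> s5 -0-> s1 -1-> s3 -2-> s4 -2-> s5

After reading 7 characters, A is in state s5.

s5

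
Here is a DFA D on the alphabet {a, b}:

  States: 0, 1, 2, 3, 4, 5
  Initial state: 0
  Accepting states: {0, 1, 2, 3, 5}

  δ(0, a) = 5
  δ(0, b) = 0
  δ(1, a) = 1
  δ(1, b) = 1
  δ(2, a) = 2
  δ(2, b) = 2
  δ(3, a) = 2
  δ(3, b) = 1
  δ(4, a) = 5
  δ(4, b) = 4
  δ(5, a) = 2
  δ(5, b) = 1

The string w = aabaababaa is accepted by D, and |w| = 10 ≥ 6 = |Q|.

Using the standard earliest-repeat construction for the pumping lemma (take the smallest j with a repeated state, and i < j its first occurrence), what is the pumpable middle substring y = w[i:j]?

b

Run of D on w = a a b a a b a b a a:
  step 0: 0  (start)
  step 1: 5  (read a: 0→5)
  step 2: 2  (read a: 5→2)
  step 3: 2  (read b: 2→2)   ← first repeat (2 seen earlier)
  step 4: 2  (read a: 2→2)
  step 5: 2  (read a: 2→2)
  step 6: 2  (read b: 2→2)
  step 7: 2  (read a: 2→2)
  step 8: 2  (read b: 2→2)
  step 9: 2  (read a: 2→2)
  step 10: 2  (read a: 2→2)

So i = 2, j = 3, giving x = w[0:2] = aa, y = w[2:3] = b, z = w[3:10] = aababaa.
Check: |xy| = 3 ≤ 6 and |y| = 1 ≥ 1. Reading y takes D from 2 back to 2, so every xyⁱz is accepted.
With |Q| = 6, pigeonhole forces a state repeat no later than step 6; the substring read between the first and second visits to that state can be pumped.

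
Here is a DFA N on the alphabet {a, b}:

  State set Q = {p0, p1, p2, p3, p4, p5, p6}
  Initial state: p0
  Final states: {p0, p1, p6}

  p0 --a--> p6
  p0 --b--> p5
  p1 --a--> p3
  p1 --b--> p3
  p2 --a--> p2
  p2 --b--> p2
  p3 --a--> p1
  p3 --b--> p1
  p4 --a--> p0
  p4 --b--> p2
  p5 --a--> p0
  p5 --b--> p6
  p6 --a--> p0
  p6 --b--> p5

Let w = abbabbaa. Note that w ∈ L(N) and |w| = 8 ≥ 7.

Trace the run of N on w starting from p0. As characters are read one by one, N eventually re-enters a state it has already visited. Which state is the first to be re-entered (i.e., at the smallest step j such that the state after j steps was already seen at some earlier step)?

p6

Run of N on w = a b b a b b a a:
  step 0: p0  (start)
  step 1: p6  (read a: p0→p6)
  step 2: p5  (read b: p6→p5)
  step 3: p6  (read b: p5→p6)   ← first repeat (p6 seen earlier)
  step 4: p0  (read a: p6→p0)
  step 5: p5  (read b: p0→p5)
  step 6: p6  (read b: p5→p6)
  step 7: p0  (read a: p6→p0)
  step 8: p6  (read a: p0→p6)

The earliest repeat is at step j = 3: N is in p6, which it already visited at step i = 1.
With |Q| = 7, pigeonhole forces a state repeat no later than step 7; the substring read between the first and second visits to that state can be pumped.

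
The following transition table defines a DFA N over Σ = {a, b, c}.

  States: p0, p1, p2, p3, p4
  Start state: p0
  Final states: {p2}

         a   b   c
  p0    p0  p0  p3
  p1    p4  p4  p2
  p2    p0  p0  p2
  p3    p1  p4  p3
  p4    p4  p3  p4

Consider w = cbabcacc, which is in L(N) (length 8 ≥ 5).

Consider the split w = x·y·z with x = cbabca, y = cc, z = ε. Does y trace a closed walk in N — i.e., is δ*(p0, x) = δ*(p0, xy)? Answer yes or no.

no

Run of N on the first 8 characters of w = c b a b c a c c:
  step 0: p0  (start)
  step 1: p3  (read c: p0→p3)
  step 2: p4  (read b: p3→p4)
  step 3: p4  (read a: p4→p4)
  step 4: p3  (read b: p4→p3)
  step 5: p3  (read c: p3→p3)
  step 6: p1  (read a: p3→p1)
  step 7: p2  (read c: p1→p2)
  step 8: p2  (read c: p2→p2)

After x (step 6): p1. After xy (step 8): p2.
They differ (p1 ≠ p2), so y is not a cycle from the state after x; this split is not the one the pumping-lemma construction produces, and pumping y need not keep the string in L(N).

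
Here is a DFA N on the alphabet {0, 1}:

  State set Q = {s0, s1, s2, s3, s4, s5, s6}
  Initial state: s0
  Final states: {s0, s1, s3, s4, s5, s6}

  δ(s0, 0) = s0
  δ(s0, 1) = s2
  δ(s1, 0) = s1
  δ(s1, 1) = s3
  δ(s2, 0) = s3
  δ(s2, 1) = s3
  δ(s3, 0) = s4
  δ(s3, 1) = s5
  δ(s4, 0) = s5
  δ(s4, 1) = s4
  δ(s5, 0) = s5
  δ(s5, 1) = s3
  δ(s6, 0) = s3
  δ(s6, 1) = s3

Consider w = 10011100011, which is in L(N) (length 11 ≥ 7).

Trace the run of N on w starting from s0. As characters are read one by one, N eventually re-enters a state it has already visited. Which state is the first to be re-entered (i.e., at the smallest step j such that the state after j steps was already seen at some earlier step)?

State sequence: s0 -1-> s2 -0-> s3 -0-> s4 -1-> s4 -1-> s4 -1-> s4 -0-> s5 -0-> s5 -0-> s5 -1-> s3 -1-> s5
First repeat at step 4: s4 was already visited.

The earliest repeat is at step j = 4: N is in s4, which it already visited at step i = 3.

s4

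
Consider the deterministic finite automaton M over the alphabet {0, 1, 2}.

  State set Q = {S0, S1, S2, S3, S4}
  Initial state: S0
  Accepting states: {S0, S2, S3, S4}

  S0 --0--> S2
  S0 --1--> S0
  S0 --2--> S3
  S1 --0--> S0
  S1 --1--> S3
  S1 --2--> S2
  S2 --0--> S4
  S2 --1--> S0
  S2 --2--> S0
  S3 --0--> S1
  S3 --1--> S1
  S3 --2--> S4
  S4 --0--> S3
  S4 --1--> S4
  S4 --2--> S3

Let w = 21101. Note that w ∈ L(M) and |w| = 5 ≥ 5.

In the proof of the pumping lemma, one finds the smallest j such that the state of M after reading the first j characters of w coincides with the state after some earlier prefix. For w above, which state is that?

S3

State sequence: S0 -2-> S3 -1-> S1 -1-> S3 -0-> S1 -1-> S3
First repeat at step 3: S3 was already visited.

The earliest repeat is at step j = 3: M is in S3, which it already visited at step i = 1.
Since M has 5 states, any run of length ≥ 5 visits 5+1 states, so by pigeonhole some state repeats within the first 5 steps — that repeat gives the pumpable loop.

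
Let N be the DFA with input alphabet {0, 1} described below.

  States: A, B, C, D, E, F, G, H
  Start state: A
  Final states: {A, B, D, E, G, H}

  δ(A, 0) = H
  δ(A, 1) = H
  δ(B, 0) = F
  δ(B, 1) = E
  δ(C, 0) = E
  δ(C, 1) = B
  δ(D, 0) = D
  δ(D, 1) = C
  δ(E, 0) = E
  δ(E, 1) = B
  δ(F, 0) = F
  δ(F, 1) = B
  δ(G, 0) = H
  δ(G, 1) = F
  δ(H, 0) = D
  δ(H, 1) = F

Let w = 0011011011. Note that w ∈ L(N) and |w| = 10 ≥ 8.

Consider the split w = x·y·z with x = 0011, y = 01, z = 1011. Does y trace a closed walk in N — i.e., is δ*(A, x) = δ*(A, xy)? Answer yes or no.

yes

Run of N on the first 6 characters of w = 0 0 1 1 0 1:
  step 0: A  (start)
  step 1: H  (read 0: A→H)
  step 2: D  (read 0: H→D)
  step 3: C  (read 1: D→C)
  step 4: B  (read 1: C→B)
  step 5: F  (read 0: B→F)
  step 6: B  (read 1: F→B)

After x (step 4): B. After xy (step 6): B.
They match, so y = 01 drives N around a cycle from B back to itself; pumping y any number of times keeps N in B before reading z, and xyⁱz ∈ L(N) for every i ≥ 0.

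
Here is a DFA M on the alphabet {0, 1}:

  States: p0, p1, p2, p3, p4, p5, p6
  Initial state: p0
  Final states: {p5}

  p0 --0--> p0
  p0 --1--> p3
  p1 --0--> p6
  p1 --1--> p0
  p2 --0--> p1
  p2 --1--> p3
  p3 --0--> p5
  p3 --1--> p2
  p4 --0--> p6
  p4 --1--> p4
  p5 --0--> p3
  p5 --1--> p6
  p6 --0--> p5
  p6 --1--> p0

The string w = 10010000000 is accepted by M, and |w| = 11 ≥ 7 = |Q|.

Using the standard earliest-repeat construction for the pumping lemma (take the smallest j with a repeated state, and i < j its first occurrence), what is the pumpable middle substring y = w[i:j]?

State sequence: p0 -1-> p3 -0-> p5 -0-> p3 -1-> p2 -0-> p1 -0-> p6 -0-> p5 -0-> p3 -0-> p5 -0-> p3 -0-> p5
First repeat at step 3: p3 was already visited.

So i = 1, j = 3, giving x = w[0:1] = 1, y = w[1:3] = 00, z = w[3:11] = 10000000.
Check: |xy| = 3 ≤ 7 and |y| = 2 ≥ 1. Reading y takes M from p3 back to p3, so every xyⁱz is accepted.
With |Q| = 7, pigeonhole forces a state repeat no later than step 7; the substring read between the first and second visits to that state can be pumped.

00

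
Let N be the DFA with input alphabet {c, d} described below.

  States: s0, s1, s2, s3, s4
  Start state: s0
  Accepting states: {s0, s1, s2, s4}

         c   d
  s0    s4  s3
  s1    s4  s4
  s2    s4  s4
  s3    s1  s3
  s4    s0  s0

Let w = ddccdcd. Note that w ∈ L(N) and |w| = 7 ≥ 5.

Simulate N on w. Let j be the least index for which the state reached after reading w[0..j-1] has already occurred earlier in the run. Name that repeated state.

s3

State sequence: s0 -d-> s3 -d-> s3 -c-> s1 -c-> s4 -d-> s0 -c-> s4 -d-> s0
First repeat at step 2: s3 was already visited.

The earliest repeat is at step j = 2: N is in s3, which it already visited at step i = 1.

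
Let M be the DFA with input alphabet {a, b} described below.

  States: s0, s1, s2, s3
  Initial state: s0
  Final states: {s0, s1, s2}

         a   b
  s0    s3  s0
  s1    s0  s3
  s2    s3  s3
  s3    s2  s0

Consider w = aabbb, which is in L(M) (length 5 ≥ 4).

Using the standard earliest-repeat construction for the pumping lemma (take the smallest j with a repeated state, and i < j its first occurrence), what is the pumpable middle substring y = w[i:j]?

ab

Run of M on w = a a b b b:
  step 0: s0  (start)
  step 1: s3  (read a: s0→s3)
  step 2: s2  (read a: s3→s2)
  step 3: s3  (read b: s2→s3)   ← first repeat (s3 seen earlier)
  step 4: s0  (read b: s3→s0)
  step 5: s0  (read b: s0→s0)

So i = 1, j = 3, giving x = w[0:1] = a, y = w[1:3] = ab, z = w[3:5] = bb.
Check: |xy| = 3 ≤ 4 and |y| = 2 ≥ 1. Reading y takes M from s3 back to s3, so every xyⁱz is accepted.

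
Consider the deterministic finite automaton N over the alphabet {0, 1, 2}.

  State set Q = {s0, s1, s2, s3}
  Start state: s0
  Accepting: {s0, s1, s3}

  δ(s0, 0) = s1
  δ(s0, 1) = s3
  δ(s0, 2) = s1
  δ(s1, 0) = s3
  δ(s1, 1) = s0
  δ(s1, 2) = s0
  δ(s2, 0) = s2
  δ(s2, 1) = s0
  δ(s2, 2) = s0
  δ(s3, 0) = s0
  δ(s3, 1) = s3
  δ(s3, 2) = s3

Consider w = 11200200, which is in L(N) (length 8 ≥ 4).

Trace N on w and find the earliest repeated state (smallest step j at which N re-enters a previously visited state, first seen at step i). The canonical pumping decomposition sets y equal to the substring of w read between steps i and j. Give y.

Run of N on w = 1 1 2 0 0 2 0 0:
  step 0: s0  (start)
  step 1: s3  (read 1: s0→s3)
  step 2: s3  (read 1: s3→s3)   ← first repeat (s3 seen earlier)
  step 3: s3  (read 2: s3→s3)
  step 4: s0  (read 0: s3→s0)
  step 5: s1  (read 0: s0→s1)
  step 6: s0  (read 2: s1→s0)
  step 7: s1  (read 0: s0→s1)
  step 8: s3  (read 0: s1→s3)

So i = 1, j = 2, giving x = w[0:1] = 1, y = w[1:2] = 1, z = w[2:8] = 200200.
Check: |xy| = 2 ≤ 4 and |y| = 1 ≥ 1. Reading y takes N from s3 back to s3, so every xyⁱz is accepted.
Pumping length from the standard proof: p = 4 (the number of states). The repeated state found above gives |xy| = j ≤ 4 and |y| = j − i ≥ 1.

1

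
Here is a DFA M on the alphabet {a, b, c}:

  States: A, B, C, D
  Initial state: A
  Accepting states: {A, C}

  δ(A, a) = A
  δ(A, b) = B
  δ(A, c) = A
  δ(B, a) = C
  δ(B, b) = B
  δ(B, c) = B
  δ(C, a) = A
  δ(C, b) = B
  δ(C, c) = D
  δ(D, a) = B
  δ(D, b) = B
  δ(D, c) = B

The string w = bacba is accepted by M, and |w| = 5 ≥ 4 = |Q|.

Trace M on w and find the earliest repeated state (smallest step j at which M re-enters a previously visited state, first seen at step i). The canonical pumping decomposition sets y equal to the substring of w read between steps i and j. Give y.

Run of M on w = b a c b a:
  step 0: A  (start)
  step 1: B  (read b: A→B)
  step 2: C  (read a: B→C)
  step 3: D  (read c: C→D)
  step 4: B  (read b: D→B)   ← first repeat (B seen earlier)
  step 5: C  (read a: B→C)

So i = 1, j = 4, giving x = w[0:1] = b, y = w[1:4] = acb, z = w[4:5] = a.
Check: |xy| = 4 ≤ 4 and |y| = 3 ≥ 1. Reading y takes M from B back to B, so every xyⁱz is accepted.
Since M has 4 states, any run of length ≥ 4 visits 4+1 states, so by pigeonhole some state repeats within the first 4 steps — that repeat gives the pumpable loop.

acb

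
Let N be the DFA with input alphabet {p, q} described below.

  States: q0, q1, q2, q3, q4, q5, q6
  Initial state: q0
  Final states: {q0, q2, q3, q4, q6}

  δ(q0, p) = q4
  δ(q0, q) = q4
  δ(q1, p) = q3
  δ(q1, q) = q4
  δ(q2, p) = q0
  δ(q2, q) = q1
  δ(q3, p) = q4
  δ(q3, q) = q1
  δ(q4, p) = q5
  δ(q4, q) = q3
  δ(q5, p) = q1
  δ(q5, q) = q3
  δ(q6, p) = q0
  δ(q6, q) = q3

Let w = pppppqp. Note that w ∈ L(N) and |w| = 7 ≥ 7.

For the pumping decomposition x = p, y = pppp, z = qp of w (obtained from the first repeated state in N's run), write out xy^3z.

xy^3z = p·pppp·pppp·pppp·qp = pppppppppppppqp.
Reading y = pppp takes N from q4 back to q4, so after x·y·y·y the machine is still in q4, and z then leads to the accepting state q4. Hence pppppppppppppqp ∈ L(N).

pppppppppppppqp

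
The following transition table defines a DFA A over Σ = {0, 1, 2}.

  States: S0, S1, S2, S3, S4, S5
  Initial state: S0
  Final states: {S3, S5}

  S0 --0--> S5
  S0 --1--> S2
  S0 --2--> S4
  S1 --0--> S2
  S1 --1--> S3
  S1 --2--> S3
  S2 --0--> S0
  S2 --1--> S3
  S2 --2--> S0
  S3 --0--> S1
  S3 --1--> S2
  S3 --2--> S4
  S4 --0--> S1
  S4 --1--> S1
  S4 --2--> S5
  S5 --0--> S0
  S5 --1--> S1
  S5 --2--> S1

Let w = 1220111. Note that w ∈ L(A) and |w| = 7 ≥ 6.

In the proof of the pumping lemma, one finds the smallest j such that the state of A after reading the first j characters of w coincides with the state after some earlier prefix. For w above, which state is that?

S0

Run of A on w = 1 2 2 0 1 1 1:
  step 0: S0  (start)
  step 1: S2  (read 1: S0→S2)
  step 2: S0  (read 2: S2→S0)   ← first repeat (S0 seen earlier)
  step 3: S4  (read 2: S0→S4)
  step 4: S1  (read 0: S4→S1)
  step 5: S3  (read 1: S1→S3)
  step 6: S2  (read 1: S3→S2)
  step 7: S3  (read 1: S2→S3)

The earliest repeat is at step j = 2: A is in S0, which it already visited at step i = 0.
Pumping length from the standard proof: p = 6 (the number of states). The repeated state found above gives |xy| = j ≤ 6 and |y| = j − i ≥ 1.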